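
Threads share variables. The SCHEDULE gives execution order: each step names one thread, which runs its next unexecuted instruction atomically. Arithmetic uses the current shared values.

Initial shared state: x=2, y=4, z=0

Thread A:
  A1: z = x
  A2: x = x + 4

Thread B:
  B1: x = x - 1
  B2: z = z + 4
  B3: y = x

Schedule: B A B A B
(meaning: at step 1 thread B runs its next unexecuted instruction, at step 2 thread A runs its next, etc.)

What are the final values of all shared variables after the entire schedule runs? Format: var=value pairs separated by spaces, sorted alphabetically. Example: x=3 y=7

Step 1: thread B executes B1 (x = x - 1). Shared: x=1 y=4 z=0. PCs: A@0 B@1
Step 2: thread A executes A1 (z = x). Shared: x=1 y=4 z=1. PCs: A@1 B@1
Step 3: thread B executes B2 (z = z + 4). Shared: x=1 y=4 z=5. PCs: A@1 B@2
Step 4: thread A executes A2 (x = x + 4). Shared: x=5 y=4 z=5. PCs: A@2 B@2
Step 5: thread B executes B3 (y = x). Shared: x=5 y=5 z=5. PCs: A@2 B@3

Answer: x=5 y=5 z=5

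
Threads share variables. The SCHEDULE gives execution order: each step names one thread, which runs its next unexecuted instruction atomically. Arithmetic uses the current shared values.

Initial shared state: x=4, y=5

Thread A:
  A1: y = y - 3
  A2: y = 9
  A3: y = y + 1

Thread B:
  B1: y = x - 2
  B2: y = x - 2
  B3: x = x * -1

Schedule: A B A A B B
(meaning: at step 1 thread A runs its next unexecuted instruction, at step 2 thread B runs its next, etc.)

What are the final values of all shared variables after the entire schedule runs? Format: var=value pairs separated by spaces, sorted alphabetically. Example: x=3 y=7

Step 1: thread A executes A1 (y = y - 3). Shared: x=4 y=2. PCs: A@1 B@0
Step 2: thread B executes B1 (y = x - 2). Shared: x=4 y=2. PCs: A@1 B@1
Step 3: thread A executes A2 (y = 9). Shared: x=4 y=9. PCs: A@2 B@1
Step 4: thread A executes A3 (y = y + 1). Shared: x=4 y=10. PCs: A@3 B@1
Step 5: thread B executes B2 (y = x - 2). Shared: x=4 y=2. PCs: A@3 B@2
Step 6: thread B executes B3 (x = x * -1). Shared: x=-4 y=2. PCs: A@3 B@3

Answer: x=-4 y=2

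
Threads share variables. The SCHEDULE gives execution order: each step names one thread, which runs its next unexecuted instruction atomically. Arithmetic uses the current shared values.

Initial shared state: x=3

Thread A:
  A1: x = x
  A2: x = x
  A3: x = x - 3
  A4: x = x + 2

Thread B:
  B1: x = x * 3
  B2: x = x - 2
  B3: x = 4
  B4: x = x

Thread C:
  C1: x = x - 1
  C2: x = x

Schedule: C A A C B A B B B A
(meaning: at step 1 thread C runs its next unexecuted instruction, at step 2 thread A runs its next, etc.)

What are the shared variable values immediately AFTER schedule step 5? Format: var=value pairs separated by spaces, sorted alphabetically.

Step 1: thread C executes C1 (x = x - 1). Shared: x=2. PCs: A@0 B@0 C@1
Step 2: thread A executes A1 (x = x). Shared: x=2. PCs: A@1 B@0 C@1
Step 3: thread A executes A2 (x = x). Shared: x=2. PCs: A@2 B@0 C@1
Step 4: thread C executes C2 (x = x). Shared: x=2. PCs: A@2 B@0 C@2
Step 5: thread B executes B1 (x = x * 3). Shared: x=6. PCs: A@2 B@1 C@2

Answer: x=6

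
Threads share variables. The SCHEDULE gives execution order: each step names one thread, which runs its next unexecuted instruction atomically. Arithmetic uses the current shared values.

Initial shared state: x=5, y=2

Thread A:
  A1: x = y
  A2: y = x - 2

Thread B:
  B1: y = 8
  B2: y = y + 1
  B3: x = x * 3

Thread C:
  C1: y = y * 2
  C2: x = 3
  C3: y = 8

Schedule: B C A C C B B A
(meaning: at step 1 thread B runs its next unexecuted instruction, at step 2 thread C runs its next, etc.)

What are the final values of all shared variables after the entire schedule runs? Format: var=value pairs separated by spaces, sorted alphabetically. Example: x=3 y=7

Answer: x=9 y=7

Derivation:
Step 1: thread B executes B1 (y = 8). Shared: x=5 y=8. PCs: A@0 B@1 C@0
Step 2: thread C executes C1 (y = y * 2). Shared: x=5 y=16. PCs: A@0 B@1 C@1
Step 3: thread A executes A1 (x = y). Shared: x=16 y=16. PCs: A@1 B@1 C@1
Step 4: thread C executes C2 (x = 3). Shared: x=3 y=16. PCs: A@1 B@1 C@2
Step 5: thread C executes C3 (y = 8). Shared: x=3 y=8. PCs: A@1 B@1 C@3
Step 6: thread B executes B2 (y = y + 1). Shared: x=3 y=9. PCs: A@1 B@2 C@3
Step 7: thread B executes B3 (x = x * 3). Shared: x=9 y=9. PCs: A@1 B@3 C@3
Step 8: thread A executes A2 (y = x - 2). Shared: x=9 y=7. PCs: A@2 B@3 C@3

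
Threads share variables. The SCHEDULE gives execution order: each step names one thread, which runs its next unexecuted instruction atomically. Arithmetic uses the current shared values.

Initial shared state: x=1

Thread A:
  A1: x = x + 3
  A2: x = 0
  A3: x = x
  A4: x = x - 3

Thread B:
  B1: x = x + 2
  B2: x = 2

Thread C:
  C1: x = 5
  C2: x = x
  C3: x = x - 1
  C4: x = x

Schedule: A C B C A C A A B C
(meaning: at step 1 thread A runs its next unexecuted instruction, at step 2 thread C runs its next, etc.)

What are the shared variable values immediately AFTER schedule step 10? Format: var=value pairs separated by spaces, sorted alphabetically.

Answer: x=2

Derivation:
Step 1: thread A executes A1 (x = x + 3). Shared: x=4. PCs: A@1 B@0 C@0
Step 2: thread C executes C1 (x = 5). Shared: x=5. PCs: A@1 B@0 C@1
Step 3: thread B executes B1 (x = x + 2). Shared: x=7. PCs: A@1 B@1 C@1
Step 4: thread C executes C2 (x = x). Shared: x=7. PCs: A@1 B@1 C@2
Step 5: thread A executes A2 (x = 0). Shared: x=0. PCs: A@2 B@1 C@2
Step 6: thread C executes C3 (x = x - 1). Shared: x=-1. PCs: A@2 B@1 C@3
Step 7: thread A executes A3 (x = x). Shared: x=-1. PCs: A@3 B@1 C@3
Step 8: thread A executes A4 (x = x - 3). Shared: x=-4. PCs: A@4 B@1 C@3
Step 9: thread B executes B2 (x = 2). Shared: x=2. PCs: A@4 B@2 C@3
Step 10: thread C executes C4 (x = x). Shared: x=2. PCs: A@4 B@2 C@4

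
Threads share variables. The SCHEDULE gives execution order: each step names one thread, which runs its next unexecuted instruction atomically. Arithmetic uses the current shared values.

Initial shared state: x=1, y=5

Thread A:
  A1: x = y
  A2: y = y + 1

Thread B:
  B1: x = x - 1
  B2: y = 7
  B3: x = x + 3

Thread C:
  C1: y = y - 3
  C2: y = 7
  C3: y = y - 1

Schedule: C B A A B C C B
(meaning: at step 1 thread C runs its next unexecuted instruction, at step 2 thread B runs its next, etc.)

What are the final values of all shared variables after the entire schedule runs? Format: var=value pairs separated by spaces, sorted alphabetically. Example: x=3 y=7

Answer: x=5 y=6

Derivation:
Step 1: thread C executes C1 (y = y - 3). Shared: x=1 y=2. PCs: A@0 B@0 C@1
Step 2: thread B executes B1 (x = x - 1). Shared: x=0 y=2. PCs: A@0 B@1 C@1
Step 3: thread A executes A1 (x = y). Shared: x=2 y=2. PCs: A@1 B@1 C@1
Step 4: thread A executes A2 (y = y + 1). Shared: x=2 y=3. PCs: A@2 B@1 C@1
Step 5: thread B executes B2 (y = 7). Shared: x=2 y=7. PCs: A@2 B@2 C@1
Step 6: thread C executes C2 (y = 7). Shared: x=2 y=7. PCs: A@2 B@2 C@2
Step 7: thread C executes C3 (y = y - 1). Shared: x=2 y=6. PCs: A@2 B@2 C@3
Step 8: thread B executes B3 (x = x + 3). Shared: x=5 y=6. PCs: A@2 B@3 C@3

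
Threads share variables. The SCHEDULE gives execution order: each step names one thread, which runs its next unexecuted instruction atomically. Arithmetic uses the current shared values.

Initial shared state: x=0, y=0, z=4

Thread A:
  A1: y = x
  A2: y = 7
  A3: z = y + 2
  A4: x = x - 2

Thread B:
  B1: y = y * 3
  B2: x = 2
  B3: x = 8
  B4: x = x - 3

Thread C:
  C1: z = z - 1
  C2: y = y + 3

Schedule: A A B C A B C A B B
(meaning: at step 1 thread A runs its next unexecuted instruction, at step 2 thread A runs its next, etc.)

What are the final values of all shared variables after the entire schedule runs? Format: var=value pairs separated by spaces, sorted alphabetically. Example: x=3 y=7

Answer: x=5 y=24 z=23

Derivation:
Step 1: thread A executes A1 (y = x). Shared: x=0 y=0 z=4. PCs: A@1 B@0 C@0
Step 2: thread A executes A2 (y = 7). Shared: x=0 y=7 z=4. PCs: A@2 B@0 C@0
Step 3: thread B executes B1 (y = y * 3). Shared: x=0 y=21 z=4. PCs: A@2 B@1 C@0
Step 4: thread C executes C1 (z = z - 1). Shared: x=0 y=21 z=3. PCs: A@2 B@1 C@1
Step 5: thread A executes A3 (z = y + 2). Shared: x=0 y=21 z=23. PCs: A@3 B@1 C@1
Step 6: thread B executes B2 (x = 2). Shared: x=2 y=21 z=23. PCs: A@3 B@2 C@1
Step 7: thread C executes C2 (y = y + 3). Shared: x=2 y=24 z=23. PCs: A@3 B@2 C@2
Step 8: thread A executes A4 (x = x - 2). Shared: x=0 y=24 z=23. PCs: A@4 B@2 C@2
Step 9: thread B executes B3 (x = 8). Shared: x=8 y=24 z=23. PCs: A@4 B@3 C@2
Step 10: thread B executes B4 (x = x - 3). Shared: x=5 y=24 z=23. PCs: A@4 B@4 C@2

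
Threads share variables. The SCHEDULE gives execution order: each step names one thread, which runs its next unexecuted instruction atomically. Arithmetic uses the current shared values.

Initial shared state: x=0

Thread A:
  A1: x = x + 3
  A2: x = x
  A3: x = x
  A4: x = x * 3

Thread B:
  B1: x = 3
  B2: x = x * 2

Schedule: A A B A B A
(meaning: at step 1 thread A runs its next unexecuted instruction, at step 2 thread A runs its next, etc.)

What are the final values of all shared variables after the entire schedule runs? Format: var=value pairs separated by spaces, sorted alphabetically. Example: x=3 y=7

Step 1: thread A executes A1 (x = x + 3). Shared: x=3. PCs: A@1 B@0
Step 2: thread A executes A2 (x = x). Shared: x=3. PCs: A@2 B@0
Step 3: thread B executes B1 (x = 3). Shared: x=3. PCs: A@2 B@1
Step 4: thread A executes A3 (x = x). Shared: x=3. PCs: A@3 B@1
Step 5: thread B executes B2 (x = x * 2). Shared: x=6. PCs: A@3 B@2
Step 6: thread A executes A4 (x = x * 3). Shared: x=18. PCs: A@4 B@2

Answer: x=18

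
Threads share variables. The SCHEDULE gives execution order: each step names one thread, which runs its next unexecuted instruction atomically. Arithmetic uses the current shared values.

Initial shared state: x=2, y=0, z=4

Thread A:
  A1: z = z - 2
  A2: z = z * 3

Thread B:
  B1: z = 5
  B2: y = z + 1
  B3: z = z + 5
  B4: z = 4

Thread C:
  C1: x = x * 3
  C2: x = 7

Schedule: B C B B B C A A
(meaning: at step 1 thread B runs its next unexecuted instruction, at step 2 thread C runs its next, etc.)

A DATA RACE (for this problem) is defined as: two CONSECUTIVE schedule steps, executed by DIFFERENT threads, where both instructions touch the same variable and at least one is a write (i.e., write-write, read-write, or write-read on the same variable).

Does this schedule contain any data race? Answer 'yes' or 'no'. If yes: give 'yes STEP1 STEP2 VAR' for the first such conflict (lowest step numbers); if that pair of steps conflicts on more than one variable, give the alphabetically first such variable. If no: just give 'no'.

Answer: no

Derivation:
Steps 1,2: B(r=-,w=z) vs C(r=x,w=x). No conflict.
Steps 2,3: C(r=x,w=x) vs B(r=z,w=y). No conflict.
Steps 3,4: same thread (B). No race.
Steps 4,5: same thread (B). No race.
Steps 5,6: B(r=-,w=z) vs C(r=-,w=x). No conflict.
Steps 6,7: C(r=-,w=x) vs A(r=z,w=z). No conflict.
Steps 7,8: same thread (A). No race.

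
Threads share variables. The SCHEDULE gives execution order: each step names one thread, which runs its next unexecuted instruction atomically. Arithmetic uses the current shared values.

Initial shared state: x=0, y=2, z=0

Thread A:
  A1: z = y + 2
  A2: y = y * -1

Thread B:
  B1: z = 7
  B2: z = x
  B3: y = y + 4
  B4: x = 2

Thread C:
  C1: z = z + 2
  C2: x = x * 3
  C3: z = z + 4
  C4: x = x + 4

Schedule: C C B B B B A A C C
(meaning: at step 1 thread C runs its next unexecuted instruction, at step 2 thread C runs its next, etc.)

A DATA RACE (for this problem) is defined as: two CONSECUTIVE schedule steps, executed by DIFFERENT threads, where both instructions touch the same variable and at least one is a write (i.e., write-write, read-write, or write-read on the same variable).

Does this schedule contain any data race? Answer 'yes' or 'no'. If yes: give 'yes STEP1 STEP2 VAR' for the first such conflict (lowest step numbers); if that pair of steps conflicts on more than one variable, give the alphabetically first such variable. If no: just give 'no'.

Answer: no

Derivation:
Steps 1,2: same thread (C). No race.
Steps 2,3: C(r=x,w=x) vs B(r=-,w=z). No conflict.
Steps 3,4: same thread (B). No race.
Steps 4,5: same thread (B). No race.
Steps 5,6: same thread (B). No race.
Steps 6,7: B(r=-,w=x) vs A(r=y,w=z). No conflict.
Steps 7,8: same thread (A). No race.
Steps 8,9: A(r=y,w=y) vs C(r=z,w=z). No conflict.
Steps 9,10: same thread (C). No race.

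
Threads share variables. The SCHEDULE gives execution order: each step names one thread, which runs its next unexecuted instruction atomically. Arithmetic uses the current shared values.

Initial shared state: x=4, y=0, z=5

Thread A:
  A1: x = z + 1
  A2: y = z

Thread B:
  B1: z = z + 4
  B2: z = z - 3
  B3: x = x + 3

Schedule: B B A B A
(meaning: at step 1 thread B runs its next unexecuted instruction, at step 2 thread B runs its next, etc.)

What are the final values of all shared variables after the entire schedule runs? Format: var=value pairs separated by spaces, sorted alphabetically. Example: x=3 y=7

Answer: x=10 y=6 z=6

Derivation:
Step 1: thread B executes B1 (z = z + 4). Shared: x=4 y=0 z=9. PCs: A@0 B@1
Step 2: thread B executes B2 (z = z - 3). Shared: x=4 y=0 z=6. PCs: A@0 B@2
Step 3: thread A executes A1 (x = z + 1). Shared: x=7 y=0 z=6. PCs: A@1 B@2
Step 4: thread B executes B3 (x = x + 3). Shared: x=10 y=0 z=6. PCs: A@1 B@3
Step 5: thread A executes A2 (y = z). Shared: x=10 y=6 z=6. PCs: A@2 B@3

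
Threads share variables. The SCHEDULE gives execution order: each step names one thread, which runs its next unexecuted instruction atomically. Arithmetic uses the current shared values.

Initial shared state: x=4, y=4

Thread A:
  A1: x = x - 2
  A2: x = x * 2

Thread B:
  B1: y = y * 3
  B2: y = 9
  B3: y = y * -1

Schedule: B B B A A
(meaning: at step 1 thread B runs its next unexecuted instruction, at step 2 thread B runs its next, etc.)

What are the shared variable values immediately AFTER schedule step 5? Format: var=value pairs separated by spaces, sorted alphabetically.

Step 1: thread B executes B1 (y = y * 3). Shared: x=4 y=12. PCs: A@0 B@1
Step 2: thread B executes B2 (y = 9). Shared: x=4 y=9. PCs: A@0 B@2
Step 3: thread B executes B3 (y = y * -1). Shared: x=4 y=-9. PCs: A@0 B@3
Step 4: thread A executes A1 (x = x - 2). Shared: x=2 y=-9. PCs: A@1 B@3
Step 5: thread A executes A2 (x = x * 2). Shared: x=4 y=-9. PCs: A@2 B@3

Answer: x=4 y=-9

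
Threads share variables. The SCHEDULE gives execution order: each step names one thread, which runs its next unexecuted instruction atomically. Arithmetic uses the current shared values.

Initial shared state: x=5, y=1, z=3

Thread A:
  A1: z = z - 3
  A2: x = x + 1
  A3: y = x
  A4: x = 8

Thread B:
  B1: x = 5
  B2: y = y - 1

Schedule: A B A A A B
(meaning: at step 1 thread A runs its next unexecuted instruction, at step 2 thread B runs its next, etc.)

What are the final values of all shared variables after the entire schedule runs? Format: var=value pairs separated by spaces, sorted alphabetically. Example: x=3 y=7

Answer: x=8 y=5 z=0

Derivation:
Step 1: thread A executes A1 (z = z - 3). Shared: x=5 y=1 z=0. PCs: A@1 B@0
Step 2: thread B executes B1 (x = 5). Shared: x=5 y=1 z=0. PCs: A@1 B@1
Step 3: thread A executes A2 (x = x + 1). Shared: x=6 y=1 z=0. PCs: A@2 B@1
Step 4: thread A executes A3 (y = x). Shared: x=6 y=6 z=0. PCs: A@3 B@1
Step 5: thread A executes A4 (x = 8). Shared: x=8 y=6 z=0. PCs: A@4 B@1
Step 6: thread B executes B2 (y = y - 1). Shared: x=8 y=5 z=0. PCs: A@4 B@2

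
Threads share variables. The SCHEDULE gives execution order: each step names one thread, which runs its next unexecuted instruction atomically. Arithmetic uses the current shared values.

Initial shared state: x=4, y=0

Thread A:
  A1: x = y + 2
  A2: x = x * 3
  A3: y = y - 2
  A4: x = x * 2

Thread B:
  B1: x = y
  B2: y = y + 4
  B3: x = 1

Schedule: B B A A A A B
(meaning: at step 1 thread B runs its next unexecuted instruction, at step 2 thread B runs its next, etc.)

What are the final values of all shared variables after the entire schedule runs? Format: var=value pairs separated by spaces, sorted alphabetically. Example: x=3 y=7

Answer: x=1 y=2

Derivation:
Step 1: thread B executes B1 (x = y). Shared: x=0 y=0. PCs: A@0 B@1
Step 2: thread B executes B2 (y = y + 4). Shared: x=0 y=4. PCs: A@0 B@2
Step 3: thread A executes A1 (x = y + 2). Shared: x=6 y=4. PCs: A@1 B@2
Step 4: thread A executes A2 (x = x * 3). Shared: x=18 y=4. PCs: A@2 B@2
Step 5: thread A executes A3 (y = y - 2). Shared: x=18 y=2. PCs: A@3 B@2
Step 6: thread A executes A4 (x = x * 2). Shared: x=36 y=2. PCs: A@4 B@2
Step 7: thread B executes B3 (x = 1). Shared: x=1 y=2. PCs: A@4 B@3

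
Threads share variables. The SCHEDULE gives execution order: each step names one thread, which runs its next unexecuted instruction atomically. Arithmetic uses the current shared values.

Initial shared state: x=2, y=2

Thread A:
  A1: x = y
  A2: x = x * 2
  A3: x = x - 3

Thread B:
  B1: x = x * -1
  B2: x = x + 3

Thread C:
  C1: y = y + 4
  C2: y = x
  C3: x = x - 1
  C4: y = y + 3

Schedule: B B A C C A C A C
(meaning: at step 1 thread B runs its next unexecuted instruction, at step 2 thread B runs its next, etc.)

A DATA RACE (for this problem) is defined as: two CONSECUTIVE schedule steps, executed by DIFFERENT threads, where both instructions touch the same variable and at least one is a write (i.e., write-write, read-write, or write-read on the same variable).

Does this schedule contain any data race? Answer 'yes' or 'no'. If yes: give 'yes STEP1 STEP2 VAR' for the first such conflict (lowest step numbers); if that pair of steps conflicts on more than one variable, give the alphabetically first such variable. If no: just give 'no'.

Steps 1,2: same thread (B). No race.
Steps 2,3: B(x = x + 3) vs A(x = y). RACE on x (W-W).
Steps 3,4: A(x = y) vs C(y = y + 4). RACE on y (R-W).
Steps 4,5: same thread (C). No race.
Steps 5,6: C(y = x) vs A(x = x * 2). RACE on x (R-W).
Steps 6,7: A(x = x * 2) vs C(x = x - 1). RACE on x (W-W).
Steps 7,8: C(x = x - 1) vs A(x = x - 3). RACE on x (W-W).
Steps 8,9: A(r=x,w=x) vs C(r=y,w=y). No conflict.
First conflict at steps 2,3.

Answer: yes 2 3 x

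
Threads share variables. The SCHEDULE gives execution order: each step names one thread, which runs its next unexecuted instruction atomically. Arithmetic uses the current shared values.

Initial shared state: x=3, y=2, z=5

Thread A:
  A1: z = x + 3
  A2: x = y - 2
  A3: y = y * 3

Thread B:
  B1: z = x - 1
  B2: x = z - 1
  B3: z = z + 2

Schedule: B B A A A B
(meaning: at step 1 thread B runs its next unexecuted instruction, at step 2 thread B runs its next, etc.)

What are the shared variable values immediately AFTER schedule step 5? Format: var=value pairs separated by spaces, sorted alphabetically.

Answer: x=0 y=6 z=4

Derivation:
Step 1: thread B executes B1 (z = x - 1). Shared: x=3 y=2 z=2. PCs: A@0 B@1
Step 2: thread B executes B2 (x = z - 1). Shared: x=1 y=2 z=2. PCs: A@0 B@2
Step 3: thread A executes A1 (z = x + 3). Shared: x=1 y=2 z=4. PCs: A@1 B@2
Step 4: thread A executes A2 (x = y - 2). Shared: x=0 y=2 z=4. PCs: A@2 B@2
Step 5: thread A executes A3 (y = y * 3). Shared: x=0 y=6 z=4. PCs: A@3 B@2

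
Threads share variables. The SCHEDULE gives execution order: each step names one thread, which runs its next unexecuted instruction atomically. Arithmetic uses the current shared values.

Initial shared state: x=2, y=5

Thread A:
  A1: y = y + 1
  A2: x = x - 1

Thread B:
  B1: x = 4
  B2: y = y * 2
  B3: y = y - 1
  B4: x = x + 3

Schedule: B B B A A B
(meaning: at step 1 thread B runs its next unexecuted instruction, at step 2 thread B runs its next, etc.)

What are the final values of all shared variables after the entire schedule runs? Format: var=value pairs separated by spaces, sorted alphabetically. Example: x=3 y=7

Answer: x=6 y=10

Derivation:
Step 1: thread B executes B1 (x = 4). Shared: x=4 y=5. PCs: A@0 B@1
Step 2: thread B executes B2 (y = y * 2). Shared: x=4 y=10. PCs: A@0 B@2
Step 3: thread B executes B3 (y = y - 1). Shared: x=4 y=9. PCs: A@0 B@3
Step 4: thread A executes A1 (y = y + 1). Shared: x=4 y=10. PCs: A@1 B@3
Step 5: thread A executes A2 (x = x - 1). Shared: x=3 y=10. PCs: A@2 B@3
Step 6: thread B executes B4 (x = x + 3). Shared: x=6 y=10. PCs: A@2 B@4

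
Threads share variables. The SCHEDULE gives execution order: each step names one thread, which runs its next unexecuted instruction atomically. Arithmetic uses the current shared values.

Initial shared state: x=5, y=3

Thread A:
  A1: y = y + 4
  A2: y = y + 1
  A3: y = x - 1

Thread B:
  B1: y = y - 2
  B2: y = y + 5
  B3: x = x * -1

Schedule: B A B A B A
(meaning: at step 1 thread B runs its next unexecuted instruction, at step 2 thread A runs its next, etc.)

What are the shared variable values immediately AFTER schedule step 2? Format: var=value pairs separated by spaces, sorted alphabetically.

Step 1: thread B executes B1 (y = y - 2). Shared: x=5 y=1. PCs: A@0 B@1
Step 2: thread A executes A1 (y = y + 4). Shared: x=5 y=5. PCs: A@1 B@1

Answer: x=5 y=5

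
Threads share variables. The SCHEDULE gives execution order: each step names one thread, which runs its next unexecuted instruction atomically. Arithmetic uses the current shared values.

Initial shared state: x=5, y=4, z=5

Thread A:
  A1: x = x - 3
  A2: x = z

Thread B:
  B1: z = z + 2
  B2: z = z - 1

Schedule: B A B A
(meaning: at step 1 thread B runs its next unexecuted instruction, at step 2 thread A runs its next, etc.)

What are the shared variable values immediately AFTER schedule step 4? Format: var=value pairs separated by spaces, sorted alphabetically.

Answer: x=6 y=4 z=6

Derivation:
Step 1: thread B executes B1 (z = z + 2). Shared: x=5 y=4 z=7. PCs: A@0 B@1
Step 2: thread A executes A1 (x = x - 3). Shared: x=2 y=4 z=7. PCs: A@1 B@1
Step 3: thread B executes B2 (z = z - 1). Shared: x=2 y=4 z=6. PCs: A@1 B@2
Step 4: thread A executes A2 (x = z). Shared: x=6 y=4 z=6. PCs: A@2 B@2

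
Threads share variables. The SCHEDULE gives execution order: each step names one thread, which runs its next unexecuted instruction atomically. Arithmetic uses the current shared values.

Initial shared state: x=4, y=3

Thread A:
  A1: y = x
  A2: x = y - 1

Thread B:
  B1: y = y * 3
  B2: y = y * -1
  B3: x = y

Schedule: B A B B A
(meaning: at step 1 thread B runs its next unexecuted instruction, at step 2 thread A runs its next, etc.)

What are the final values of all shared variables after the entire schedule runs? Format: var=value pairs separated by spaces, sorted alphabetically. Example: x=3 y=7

Step 1: thread B executes B1 (y = y * 3). Shared: x=4 y=9. PCs: A@0 B@1
Step 2: thread A executes A1 (y = x). Shared: x=4 y=4. PCs: A@1 B@1
Step 3: thread B executes B2 (y = y * -1). Shared: x=4 y=-4. PCs: A@1 B@2
Step 4: thread B executes B3 (x = y). Shared: x=-4 y=-4. PCs: A@1 B@3
Step 5: thread A executes A2 (x = y - 1). Shared: x=-5 y=-4. PCs: A@2 B@3

Answer: x=-5 y=-4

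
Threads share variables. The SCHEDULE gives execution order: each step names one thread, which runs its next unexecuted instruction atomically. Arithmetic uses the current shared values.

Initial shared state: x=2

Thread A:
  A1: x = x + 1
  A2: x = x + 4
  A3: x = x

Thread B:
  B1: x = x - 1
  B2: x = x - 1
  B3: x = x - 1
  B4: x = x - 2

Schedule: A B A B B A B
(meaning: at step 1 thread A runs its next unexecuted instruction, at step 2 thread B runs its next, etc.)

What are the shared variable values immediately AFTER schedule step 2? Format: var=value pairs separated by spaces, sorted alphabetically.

Answer: x=2

Derivation:
Step 1: thread A executes A1 (x = x + 1). Shared: x=3. PCs: A@1 B@0
Step 2: thread B executes B1 (x = x - 1). Shared: x=2. PCs: A@1 B@1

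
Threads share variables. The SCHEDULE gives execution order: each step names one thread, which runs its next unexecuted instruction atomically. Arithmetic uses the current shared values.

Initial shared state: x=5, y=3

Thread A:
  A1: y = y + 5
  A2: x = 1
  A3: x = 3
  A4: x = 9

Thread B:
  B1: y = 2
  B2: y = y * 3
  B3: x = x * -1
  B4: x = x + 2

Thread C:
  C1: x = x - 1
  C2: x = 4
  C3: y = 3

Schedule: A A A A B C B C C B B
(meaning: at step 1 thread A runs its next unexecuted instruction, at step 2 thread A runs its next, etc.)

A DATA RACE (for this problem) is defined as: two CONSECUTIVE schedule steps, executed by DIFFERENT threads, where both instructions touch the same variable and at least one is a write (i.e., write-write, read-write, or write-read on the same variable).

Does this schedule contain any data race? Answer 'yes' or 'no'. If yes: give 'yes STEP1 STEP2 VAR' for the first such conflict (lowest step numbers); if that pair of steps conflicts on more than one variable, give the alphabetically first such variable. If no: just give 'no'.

Steps 1,2: same thread (A). No race.
Steps 2,3: same thread (A). No race.
Steps 3,4: same thread (A). No race.
Steps 4,5: A(r=-,w=x) vs B(r=-,w=y). No conflict.
Steps 5,6: B(r=-,w=y) vs C(r=x,w=x). No conflict.
Steps 6,7: C(r=x,w=x) vs B(r=y,w=y). No conflict.
Steps 7,8: B(r=y,w=y) vs C(r=-,w=x). No conflict.
Steps 8,9: same thread (C). No race.
Steps 9,10: C(r=-,w=y) vs B(r=x,w=x). No conflict.
Steps 10,11: same thread (B). No race.

Answer: no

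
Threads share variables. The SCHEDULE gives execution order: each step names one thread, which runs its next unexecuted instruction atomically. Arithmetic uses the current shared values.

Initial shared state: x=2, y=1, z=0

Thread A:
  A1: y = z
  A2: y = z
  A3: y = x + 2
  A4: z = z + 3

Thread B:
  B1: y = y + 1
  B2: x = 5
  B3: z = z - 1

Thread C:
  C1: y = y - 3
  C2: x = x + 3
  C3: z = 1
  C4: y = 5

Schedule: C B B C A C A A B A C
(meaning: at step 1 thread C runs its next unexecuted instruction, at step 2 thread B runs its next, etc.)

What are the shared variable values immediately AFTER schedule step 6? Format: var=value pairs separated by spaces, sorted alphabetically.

Answer: x=8 y=0 z=1

Derivation:
Step 1: thread C executes C1 (y = y - 3). Shared: x=2 y=-2 z=0. PCs: A@0 B@0 C@1
Step 2: thread B executes B1 (y = y + 1). Shared: x=2 y=-1 z=0. PCs: A@0 B@1 C@1
Step 3: thread B executes B2 (x = 5). Shared: x=5 y=-1 z=0. PCs: A@0 B@2 C@1
Step 4: thread C executes C2 (x = x + 3). Shared: x=8 y=-1 z=0. PCs: A@0 B@2 C@2
Step 5: thread A executes A1 (y = z). Shared: x=8 y=0 z=0. PCs: A@1 B@2 C@2
Step 6: thread C executes C3 (z = 1). Shared: x=8 y=0 z=1. PCs: A@1 B@2 C@3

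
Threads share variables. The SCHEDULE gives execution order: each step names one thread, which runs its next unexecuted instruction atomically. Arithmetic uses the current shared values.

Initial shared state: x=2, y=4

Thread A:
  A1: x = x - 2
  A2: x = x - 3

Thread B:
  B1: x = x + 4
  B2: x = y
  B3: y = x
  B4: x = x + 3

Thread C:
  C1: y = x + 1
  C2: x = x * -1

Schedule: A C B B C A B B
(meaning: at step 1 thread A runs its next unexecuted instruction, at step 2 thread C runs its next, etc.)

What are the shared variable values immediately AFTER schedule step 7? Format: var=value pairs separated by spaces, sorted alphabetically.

Step 1: thread A executes A1 (x = x - 2). Shared: x=0 y=4. PCs: A@1 B@0 C@0
Step 2: thread C executes C1 (y = x + 1). Shared: x=0 y=1. PCs: A@1 B@0 C@1
Step 3: thread B executes B1 (x = x + 4). Shared: x=4 y=1. PCs: A@1 B@1 C@1
Step 4: thread B executes B2 (x = y). Shared: x=1 y=1. PCs: A@1 B@2 C@1
Step 5: thread C executes C2 (x = x * -1). Shared: x=-1 y=1. PCs: A@1 B@2 C@2
Step 6: thread A executes A2 (x = x - 3). Shared: x=-4 y=1. PCs: A@2 B@2 C@2
Step 7: thread B executes B3 (y = x). Shared: x=-4 y=-4. PCs: A@2 B@3 C@2

Answer: x=-4 y=-4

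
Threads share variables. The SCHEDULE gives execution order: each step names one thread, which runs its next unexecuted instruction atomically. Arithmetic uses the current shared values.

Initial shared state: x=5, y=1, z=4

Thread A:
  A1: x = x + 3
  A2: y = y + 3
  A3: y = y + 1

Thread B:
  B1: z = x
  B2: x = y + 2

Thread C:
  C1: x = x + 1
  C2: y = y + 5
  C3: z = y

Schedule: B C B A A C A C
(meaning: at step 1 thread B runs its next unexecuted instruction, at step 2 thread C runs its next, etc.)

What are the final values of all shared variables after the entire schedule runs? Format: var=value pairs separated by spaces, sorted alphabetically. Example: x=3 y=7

Answer: x=6 y=10 z=10

Derivation:
Step 1: thread B executes B1 (z = x). Shared: x=5 y=1 z=5. PCs: A@0 B@1 C@0
Step 2: thread C executes C1 (x = x + 1). Shared: x=6 y=1 z=5. PCs: A@0 B@1 C@1
Step 3: thread B executes B2 (x = y + 2). Shared: x=3 y=1 z=5. PCs: A@0 B@2 C@1
Step 4: thread A executes A1 (x = x + 3). Shared: x=6 y=1 z=5. PCs: A@1 B@2 C@1
Step 5: thread A executes A2 (y = y + 3). Shared: x=6 y=4 z=5. PCs: A@2 B@2 C@1
Step 6: thread C executes C2 (y = y + 5). Shared: x=6 y=9 z=5. PCs: A@2 B@2 C@2
Step 7: thread A executes A3 (y = y + 1). Shared: x=6 y=10 z=5. PCs: A@3 B@2 C@2
Step 8: thread C executes C3 (z = y). Shared: x=6 y=10 z=10. PCs: A@3 B@2 C@3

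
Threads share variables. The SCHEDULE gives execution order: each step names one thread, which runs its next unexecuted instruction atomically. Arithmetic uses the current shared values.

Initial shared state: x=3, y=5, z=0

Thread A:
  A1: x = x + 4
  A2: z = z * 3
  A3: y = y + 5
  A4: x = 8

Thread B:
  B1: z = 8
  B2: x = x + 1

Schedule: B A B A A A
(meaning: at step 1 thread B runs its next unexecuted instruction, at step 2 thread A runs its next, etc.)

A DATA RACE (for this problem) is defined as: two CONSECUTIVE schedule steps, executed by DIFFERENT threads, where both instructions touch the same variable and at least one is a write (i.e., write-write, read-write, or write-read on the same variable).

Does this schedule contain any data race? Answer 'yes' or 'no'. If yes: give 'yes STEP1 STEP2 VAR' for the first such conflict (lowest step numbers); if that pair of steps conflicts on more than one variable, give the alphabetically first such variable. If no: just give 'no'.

Answer: yes 2 3 x

Derivation:
Steps 1,2: B(r=-,w=z) vs A(r=x,w=x). No conflict.
Steps 2,3: A(x = x + 4) vs B(x = x + 1). RACE on x (W-W).
Steps 3,4: B(r=x,w=x) vs A(r=z,w=z). No conflict.
Steps 4,5: same thread (A). No race.
Steps 5,6: same thread (A). No race.
First conflict at steps 2,3.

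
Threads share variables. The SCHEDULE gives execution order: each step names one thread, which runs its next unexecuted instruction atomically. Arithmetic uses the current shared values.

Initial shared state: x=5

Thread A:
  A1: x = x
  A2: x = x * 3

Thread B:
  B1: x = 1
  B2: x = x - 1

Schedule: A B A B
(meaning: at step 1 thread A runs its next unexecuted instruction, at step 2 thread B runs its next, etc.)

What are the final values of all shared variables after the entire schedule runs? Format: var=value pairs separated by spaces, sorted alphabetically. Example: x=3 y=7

Answer: x=2

Derivation:
Step 1: thread A executes A1 (x = x). Shared: x=5. PCs: A@1 B@0
Step 2: thread B executes B1 (x = 1). Shared: x=1. PCs: A@1 B@1
Step 3: thread A executes A2 (x = x * 3). Shared: x=3. PCs: A@2 B@1
Step 4: thread B executes B2 (x = x - 1). Shared: x=2. PCs: A@2 B@2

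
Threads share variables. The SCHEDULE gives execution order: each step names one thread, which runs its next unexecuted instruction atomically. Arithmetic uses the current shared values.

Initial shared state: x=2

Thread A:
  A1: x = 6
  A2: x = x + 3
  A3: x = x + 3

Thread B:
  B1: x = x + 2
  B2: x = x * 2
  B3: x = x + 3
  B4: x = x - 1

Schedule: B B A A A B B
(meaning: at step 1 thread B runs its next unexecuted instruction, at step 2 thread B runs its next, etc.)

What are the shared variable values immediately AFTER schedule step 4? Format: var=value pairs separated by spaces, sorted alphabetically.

Step 1: thread B executes B1 (x = x + 2). Shared: x=4. PCs: A@0 B@1
Step 2: thread B executes B2 (x = x * 2). Shared: x=8. PCs: A@0 B@2
Step 3: thread A executes A1 (x = 6). Shared: x=6. PCs: A@1 B@2
Step 4: thread A executes A2 (x = x + 3). Shared: x=9. PCs: A@2 B@2

Answer: x=9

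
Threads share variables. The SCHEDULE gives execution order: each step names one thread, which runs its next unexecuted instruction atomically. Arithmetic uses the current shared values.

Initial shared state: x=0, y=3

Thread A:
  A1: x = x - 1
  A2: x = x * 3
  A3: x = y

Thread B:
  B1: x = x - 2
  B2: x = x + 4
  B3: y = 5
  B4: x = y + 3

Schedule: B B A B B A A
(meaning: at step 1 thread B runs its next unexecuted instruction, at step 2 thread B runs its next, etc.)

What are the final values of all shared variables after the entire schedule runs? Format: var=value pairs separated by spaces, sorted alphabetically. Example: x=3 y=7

Answer: x=5 y=5

Derivation:
Step 1: thread B executes B1 (x = x - 2). Shared: x=-2 y=3. PCs: A@0 B@1
Step 2: thread B executes B2 (x = x + 4). Shared: x=2 y=3. PCs: A@0 B@2
Step 3: thread A executes A1 (x = x - 1). Shared: x=1 y=3. PCs: A@1 B@2
Step 4: thread B executes B3 (y = 5). Shared: x=1 y=5. PCs: A@1 B@3
Step 5: thread B executes B4 (x = y + 3). Shared: x=8 y=5. PCs: A@1 B@4
Step 6: thread A executes A2 (x = x * 3). Shared: x=24 y=5. PCs: A@2 B@4
Step 7: thread A executes A3 (x = y). Shared: x=5 y=5. PCs: A@3 B@4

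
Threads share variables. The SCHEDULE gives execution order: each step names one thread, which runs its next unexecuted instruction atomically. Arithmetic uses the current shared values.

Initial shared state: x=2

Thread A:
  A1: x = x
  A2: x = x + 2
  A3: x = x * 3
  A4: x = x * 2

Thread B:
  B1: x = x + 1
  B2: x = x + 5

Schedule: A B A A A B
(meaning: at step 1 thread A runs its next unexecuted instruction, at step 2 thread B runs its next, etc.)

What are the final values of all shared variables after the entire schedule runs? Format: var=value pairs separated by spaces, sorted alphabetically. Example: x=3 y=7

Answer: x=35

Derivation:
Step 1: thread A executes A1 (x = x). Shared: x=2. PCs: A@1 B@0
Step 2: thread B executes B1 (x = x + 1). Shared: x=3. PCs: A@1 B@1
Step 3: thread A executes A2 (x = x + 2). Shared: x=5. PCs: A@2 B@1
Step 4: thread A executes A3 (x = x * 3). Shared: x=15. PCs: A@3 B@1
Step 5: thread A executes A4 (x = x * 2). Shared: x=30. PCs: A@4 B@1
Step 6: thread B executes B2 (x = x + 5). Shared: x=35. PCs: A@4 B@2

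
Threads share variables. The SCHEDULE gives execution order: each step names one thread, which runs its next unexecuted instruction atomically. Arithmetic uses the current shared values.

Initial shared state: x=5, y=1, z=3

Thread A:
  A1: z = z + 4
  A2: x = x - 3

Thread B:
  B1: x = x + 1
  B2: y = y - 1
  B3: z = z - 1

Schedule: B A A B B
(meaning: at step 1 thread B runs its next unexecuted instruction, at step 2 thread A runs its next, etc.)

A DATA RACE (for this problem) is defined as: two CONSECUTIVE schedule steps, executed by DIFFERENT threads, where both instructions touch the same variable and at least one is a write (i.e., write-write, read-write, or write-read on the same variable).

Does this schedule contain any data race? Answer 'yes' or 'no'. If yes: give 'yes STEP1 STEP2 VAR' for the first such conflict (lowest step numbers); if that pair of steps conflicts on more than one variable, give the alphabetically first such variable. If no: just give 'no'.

Answer: no

Derivation:
Steps 1,2: B(r=x,w=x) vs A(r=z,w=z). No conflict.
Steps 2,3: same thread (A). No race.
Steps 3,4: A(r=x,w=x) vs B(r=y,w=y). No conflict.
Steps 4,5: same thread (B). No race.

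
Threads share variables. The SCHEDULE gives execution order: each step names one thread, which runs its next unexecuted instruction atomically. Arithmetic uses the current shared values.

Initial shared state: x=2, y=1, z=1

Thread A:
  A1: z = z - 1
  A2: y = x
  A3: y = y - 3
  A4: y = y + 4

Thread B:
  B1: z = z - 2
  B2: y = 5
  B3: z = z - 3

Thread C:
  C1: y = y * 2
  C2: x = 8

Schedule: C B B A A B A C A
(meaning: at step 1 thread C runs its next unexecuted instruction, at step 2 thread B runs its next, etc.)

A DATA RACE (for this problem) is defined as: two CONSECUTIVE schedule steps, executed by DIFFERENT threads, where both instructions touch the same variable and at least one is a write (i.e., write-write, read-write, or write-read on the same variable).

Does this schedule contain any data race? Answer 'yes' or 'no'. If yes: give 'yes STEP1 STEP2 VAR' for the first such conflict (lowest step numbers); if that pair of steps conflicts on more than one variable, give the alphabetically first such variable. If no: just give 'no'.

Answer: no

Derivation:
Steps 1,2: C(r=y,w=y) vs B(r=z,w=z). No conflict.
Steps 2,3: same thread (B). No race.
Steps 3,4: B(r=-,w=y) vs A(r=z,w=z). No conflict.
Steps 4,5: same thread (A). No race.
Steps 5,6: A(r=x,w=y) vs B(r=z,w=z). No conflict.
Steps 6,7: B(r=z,w=z) vs A(r=y,w=y). No conflict.
Steps 7,8: A(r=y,w=y) vs C(r=-,w=x). No conflict.
Steps 8,9: C(r=-,w=x) vs A(r=y,w=y). No conflict.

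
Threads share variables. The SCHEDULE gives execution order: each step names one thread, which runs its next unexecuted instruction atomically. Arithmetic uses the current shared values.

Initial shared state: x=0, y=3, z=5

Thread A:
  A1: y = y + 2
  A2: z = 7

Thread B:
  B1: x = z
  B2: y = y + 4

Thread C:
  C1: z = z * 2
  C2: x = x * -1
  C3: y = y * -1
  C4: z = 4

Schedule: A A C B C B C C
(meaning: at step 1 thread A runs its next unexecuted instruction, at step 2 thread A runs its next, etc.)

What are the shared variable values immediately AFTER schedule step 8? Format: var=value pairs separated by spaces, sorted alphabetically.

Answer: x=-14 y=-9 z=4

Derivation:
Step 1: thread A executes A1 (y = y + 2). Shared: x=0 y=5 z=5. PCs: A@1 B@0 C@0
Step 2: thread A executes A2 (z = 7). Shared: x=0 y=5 z=7. PCs: A@2 B@0 C@0
Step 3: thread C executes C1 (z = z * 2). Shared: x=0 y=5 z=14. PCs: A@2 B@0 C@1
Step 4: thread B executes B1 (x = z). Shared: x=14 y=5 z=14. PCs: A@2 B@1 C@1
Step 5: thread C executes C2 (x = x * -1). Shared: x=-14 y=5 z=14. PCs: A@2 B@1 C@2
Step 6: thread B executes B2 (y = y + 4). Shared: x=-14 y=9 z=14. PCs: A@2 B@2 C@2
Step 7: thread C executes C3 (y = y * -1). Shared: x=-14 y=-9 z=14. PCs: A@2 B@2 C@3
Step 8: thread C executes C4 (z = 4). Shared: x=-14 y=-9 z=4. PCs: A@2 B@2 C@4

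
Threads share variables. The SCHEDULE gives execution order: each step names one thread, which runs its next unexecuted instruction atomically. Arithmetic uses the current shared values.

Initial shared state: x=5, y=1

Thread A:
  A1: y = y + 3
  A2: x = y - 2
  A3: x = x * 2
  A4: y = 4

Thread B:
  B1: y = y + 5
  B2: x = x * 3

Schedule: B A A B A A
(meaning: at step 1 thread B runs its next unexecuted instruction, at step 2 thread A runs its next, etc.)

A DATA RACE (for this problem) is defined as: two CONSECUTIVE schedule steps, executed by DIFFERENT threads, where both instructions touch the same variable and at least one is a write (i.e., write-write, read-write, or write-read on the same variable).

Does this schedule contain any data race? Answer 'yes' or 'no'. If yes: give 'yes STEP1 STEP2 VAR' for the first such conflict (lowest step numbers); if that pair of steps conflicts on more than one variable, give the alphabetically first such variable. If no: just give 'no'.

Steps 1,2: B(y = y + 5) vs A(y = y + 3). RACE on y (W-W).
Steps 2,3: same thread (A). No race.
Steps 3,4: A(x = y - 2) vs B(x = x * 3). RACE on x (W-W).
Steps 4,5: B(x = x * 3) vs A(x = x * 2). RACE on x (W-W).
Steps 5,6: same thread (A). No race.
First conflict at steps 1,2.

Answer: yes 1 2 y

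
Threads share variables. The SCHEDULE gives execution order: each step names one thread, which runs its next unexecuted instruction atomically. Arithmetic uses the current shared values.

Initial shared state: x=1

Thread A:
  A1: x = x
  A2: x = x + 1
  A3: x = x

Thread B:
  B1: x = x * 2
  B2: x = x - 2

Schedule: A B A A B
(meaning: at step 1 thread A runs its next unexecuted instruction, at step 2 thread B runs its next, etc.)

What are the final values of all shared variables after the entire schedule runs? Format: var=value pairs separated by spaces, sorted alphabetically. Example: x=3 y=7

Answer: x=1

Derivation:
Step 1: thread A executes A1 (x = x). Shared: x=1. PCs: A@1 B@0
Step 2: thread B executes B1 (x = x * 2). Shared: x=2. PCs: A@1 B@1
Step 3: thread A executes A2 (x = x + 1). Shared: x=3. PCs: A@2 B@1
Step 4: thread A executes A3 (x = x). Shared: x=3. PCs: A@3 B@1
Step 5: thread B executes B2 (x = x - 2). Shared: x=1. PCs: A@3 B@2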